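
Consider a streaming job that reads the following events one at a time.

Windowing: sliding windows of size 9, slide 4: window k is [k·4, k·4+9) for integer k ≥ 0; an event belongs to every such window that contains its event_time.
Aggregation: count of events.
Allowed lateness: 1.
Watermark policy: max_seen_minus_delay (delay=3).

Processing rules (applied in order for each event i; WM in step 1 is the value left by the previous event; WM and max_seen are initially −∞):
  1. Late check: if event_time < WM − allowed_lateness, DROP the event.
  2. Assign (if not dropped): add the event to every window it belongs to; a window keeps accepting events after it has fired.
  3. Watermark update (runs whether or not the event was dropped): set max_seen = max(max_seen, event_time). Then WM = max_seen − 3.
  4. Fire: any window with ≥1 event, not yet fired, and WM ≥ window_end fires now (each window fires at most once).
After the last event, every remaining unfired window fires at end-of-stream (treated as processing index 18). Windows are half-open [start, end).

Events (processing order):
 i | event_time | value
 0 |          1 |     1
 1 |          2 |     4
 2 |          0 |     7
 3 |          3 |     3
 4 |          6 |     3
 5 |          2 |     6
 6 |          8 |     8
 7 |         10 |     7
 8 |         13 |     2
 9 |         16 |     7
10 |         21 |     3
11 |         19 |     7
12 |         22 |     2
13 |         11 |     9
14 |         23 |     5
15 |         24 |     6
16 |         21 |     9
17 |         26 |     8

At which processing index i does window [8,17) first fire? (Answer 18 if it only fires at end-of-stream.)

i=0 t=1 v=1: → [0,9); WM=-2
i=1 t=2 v=4: → [0,9); WM=-1
i=2 t=0 v=7: → [0,9); WM=-1
i=3 t=3 v=3: → [0,9); WM=0
i=4 t=6 v=3: → [4,13),[0,9); WM=3
i=5 t=2 v=6: → [0,9); WM=3
i=6 t=8 v=8: → [8,17),[4,13),[0,9); WM=5
i=7 t=10 v=7: → [8,17),[4,13); WM=7
i=8 t=13 v=2: → [12,21),[8,17); WM=10; [0,9) fires=7
i=9 t=16 v=7: → [16,25),[12,21),[8,17); WM=13; [4,13) fires=3
i=10 t=21 v=3: → [20,29),[16,25); WM=18; [8,17) fires=4
i=11 t=19 v=7: → [16,25),[12,21); WM=18
i=12 t=22 v=2: → [20,29),[16,25); WM=19
i=13 t=11 v=9: DROP (t<19-1); WM=19
i=14 t=23 v=5: → [20,29),[16,25); WM=20
i=15 t=24 v=6: → [24,33),[20,29),[16,25); WM=21; [12,21) fires=3
i=16 t=21 v=9: → [20,29),[16,25); WM=21
i=17 t=26 v=8: → [24,33),[20,29); WM=23

10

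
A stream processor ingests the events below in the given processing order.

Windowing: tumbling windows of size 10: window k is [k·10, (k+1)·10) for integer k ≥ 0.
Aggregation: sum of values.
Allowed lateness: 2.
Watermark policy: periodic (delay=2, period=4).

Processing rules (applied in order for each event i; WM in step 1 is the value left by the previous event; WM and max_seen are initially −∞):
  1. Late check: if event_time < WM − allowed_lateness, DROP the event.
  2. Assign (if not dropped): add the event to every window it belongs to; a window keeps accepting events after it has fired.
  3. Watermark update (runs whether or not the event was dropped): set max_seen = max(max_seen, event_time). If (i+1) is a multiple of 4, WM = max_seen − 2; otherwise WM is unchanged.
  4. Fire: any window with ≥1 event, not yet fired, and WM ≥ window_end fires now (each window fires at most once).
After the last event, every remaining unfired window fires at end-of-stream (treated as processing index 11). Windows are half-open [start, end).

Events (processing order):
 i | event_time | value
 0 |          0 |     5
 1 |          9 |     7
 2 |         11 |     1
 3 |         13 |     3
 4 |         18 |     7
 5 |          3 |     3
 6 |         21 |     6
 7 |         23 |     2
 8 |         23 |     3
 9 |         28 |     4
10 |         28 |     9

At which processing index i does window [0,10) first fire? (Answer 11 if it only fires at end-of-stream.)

3

i=0 t=0 v=5: → [0,10); WM=−∞
i=1 t=9 v=7: → [0,10); WM=−∞
i=2 t=11 v=1: → [10,20); WM=−∞
i=3 t=13 v=3: → [10,20); WM=11; [0,10) fires=12
i=4 t=18 v=7: → [10,20); WM=11
i=5 t=3 v=3: DROP (t<11-2); WM=11
i=6 t=21 v=6: → [20,30); WM=11
i=7 t=23 v=2: → [20,30); WM=21; [10,20) fires=11
i=8 t=23 v=3: → [20,30); WM=21
i=9 t=28 v=4: → [20,30); WM=21
i=10 t=28 v=9: → [20,30); WM=21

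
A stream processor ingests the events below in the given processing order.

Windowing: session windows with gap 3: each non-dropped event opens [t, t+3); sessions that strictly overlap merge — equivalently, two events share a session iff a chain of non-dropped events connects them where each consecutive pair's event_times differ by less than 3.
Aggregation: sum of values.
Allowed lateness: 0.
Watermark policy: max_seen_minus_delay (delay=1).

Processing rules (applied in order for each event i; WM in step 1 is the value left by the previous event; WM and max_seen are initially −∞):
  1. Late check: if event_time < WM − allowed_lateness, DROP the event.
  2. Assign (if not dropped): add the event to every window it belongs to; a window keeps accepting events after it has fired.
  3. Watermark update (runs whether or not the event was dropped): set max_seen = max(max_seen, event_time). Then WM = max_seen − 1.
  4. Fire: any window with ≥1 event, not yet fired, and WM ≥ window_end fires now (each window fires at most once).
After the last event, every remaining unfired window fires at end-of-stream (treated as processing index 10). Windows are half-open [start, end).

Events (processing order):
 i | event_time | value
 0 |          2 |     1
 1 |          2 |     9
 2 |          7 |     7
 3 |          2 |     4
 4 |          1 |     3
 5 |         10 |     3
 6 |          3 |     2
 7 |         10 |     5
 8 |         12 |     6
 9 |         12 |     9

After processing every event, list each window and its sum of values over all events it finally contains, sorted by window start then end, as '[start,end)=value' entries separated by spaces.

i=0 t=2 v=1: → [2,5); WM=1
i=1 t=2 v=9: → [2,5); WM=1
i=2 t=7 v=7: → [7,10); WM=6
i=3 t=2 v=4: DROP (t<6-0); WM=6
i=4 t=1 v=3: DROP (t<6-0); WM=6
i=5 t=10 v=3: → [10,13); WM=9
i=6 t=3 v=2: DROP (t<9-0); WM=9
i=7 t=10 v=5: → [10,13); WM=9
i=8 t=12 v=6: → [10,15); WM=11
i=9 t=12 v=9: → [10,15); WM=11

[2,5)=10 [7,10)=7 [10,15)=23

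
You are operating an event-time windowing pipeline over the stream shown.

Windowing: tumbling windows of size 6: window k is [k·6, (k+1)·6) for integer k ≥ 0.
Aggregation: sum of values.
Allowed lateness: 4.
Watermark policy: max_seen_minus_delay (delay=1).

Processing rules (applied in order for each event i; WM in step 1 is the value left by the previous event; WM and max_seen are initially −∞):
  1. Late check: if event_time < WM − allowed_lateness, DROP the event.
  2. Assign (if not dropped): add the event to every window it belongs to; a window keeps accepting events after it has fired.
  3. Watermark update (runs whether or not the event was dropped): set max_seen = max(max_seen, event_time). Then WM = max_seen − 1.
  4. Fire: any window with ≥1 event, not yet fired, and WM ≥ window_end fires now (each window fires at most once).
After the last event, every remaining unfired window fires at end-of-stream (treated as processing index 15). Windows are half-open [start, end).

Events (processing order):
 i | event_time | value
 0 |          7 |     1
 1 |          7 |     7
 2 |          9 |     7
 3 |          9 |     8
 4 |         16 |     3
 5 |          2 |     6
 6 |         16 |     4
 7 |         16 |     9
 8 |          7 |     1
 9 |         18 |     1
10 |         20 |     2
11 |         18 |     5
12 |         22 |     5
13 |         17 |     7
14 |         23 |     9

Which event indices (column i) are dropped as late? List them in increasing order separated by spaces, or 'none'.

5 8

i=0 t=7 v=1: → [6,12); WM=6
i=1 t=7 v=7: → [6,12); WM=6
i=2 t=9 v=7: → [6,12); WM=8
i=3 t=9 v=8: → [6,12); WM=8
i=4 t=16 v=3: → [12,18); WM=15; [6,12) fires=23
i=5 t=2 v=6: DROP (t<15-4); WM=15
i=6 t=16 v=4: → [12,18); WM=15
i=7 t=16 v=9: → [12,18); WM=15
i=8 t=7 v=1: DROP (t<15-4); WM=15
i=9 t=18 v=1: → [18,24); WM=17
i=10 t=20 v=2: → [18,24); WM=19; [12,18) fires=16
i=11 t=18 v=5: → [18,24); WM=19
i=12 t=22 v=5: → [18,24); WM=21
i=13 t=17 v=7: → [12,18); WM=21
i=14 t=23 v=9: → [18,24); WM=22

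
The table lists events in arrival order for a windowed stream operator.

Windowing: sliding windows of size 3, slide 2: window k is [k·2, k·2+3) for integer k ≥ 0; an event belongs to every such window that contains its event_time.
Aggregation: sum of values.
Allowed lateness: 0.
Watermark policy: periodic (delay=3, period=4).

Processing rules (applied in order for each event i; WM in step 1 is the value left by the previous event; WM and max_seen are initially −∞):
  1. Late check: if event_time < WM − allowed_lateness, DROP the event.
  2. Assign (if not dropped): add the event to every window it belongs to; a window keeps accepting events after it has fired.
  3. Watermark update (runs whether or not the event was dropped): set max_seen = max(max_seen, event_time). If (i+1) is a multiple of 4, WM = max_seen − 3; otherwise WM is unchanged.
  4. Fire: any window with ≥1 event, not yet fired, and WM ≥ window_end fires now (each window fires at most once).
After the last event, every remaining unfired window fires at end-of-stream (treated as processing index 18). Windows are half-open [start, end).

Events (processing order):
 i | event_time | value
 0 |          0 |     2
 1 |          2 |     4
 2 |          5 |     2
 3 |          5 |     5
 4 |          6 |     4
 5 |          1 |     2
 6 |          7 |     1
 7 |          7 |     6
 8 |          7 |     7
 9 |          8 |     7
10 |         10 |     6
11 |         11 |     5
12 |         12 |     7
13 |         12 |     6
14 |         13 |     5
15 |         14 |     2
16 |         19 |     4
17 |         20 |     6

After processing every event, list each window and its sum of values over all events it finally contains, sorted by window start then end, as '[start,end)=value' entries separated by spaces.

i=0 t=0 v=2: → [0,3); WM=−∞
i=1 t=2 v=4: → [2,5),[0,3); WM=−∞
i=2 t=5 v=2: → [4,7); WM=−∞
i=3 t=5 v=5: → [4,7); WM=2
i=4 t=6 v=4: → [6,9),[4,7); WM=2
i=5 t=1 v=2: DROP (t<2-0); WM=2
i=6 t=7 v=1: → [6,9); WM=2
i=7 t=7 v=6: → [6,9); WM=4; [0,3) fires=6
i=8 t=7 v=7: → [6,9); WM=4
i=9 t=8 v=7: → [8,11),[6,9); WM=4
i=10 t=10 v=6: → [10,13),[8,11); WM=4
i=11 t=11 v=5: → [10,13); WM=8; [2,5) fires=4 [4,7) fires=11
i=12 t=12 v=7: → [12,15),[10,13); WM=8
i=13 t=12 v=6: → [12,15),[10,13); WM=8
i=14 t=13 v=5: → [12,15); WM=8
i=15 t=14 v=2: → [14,17),[12,15); WM=11; [6,9) fires=25 [8,11) fires=13
i=16 t=19 v=4: → [18,21); WM=11
i=17 t=20 v=6: → [20,23),[18,21); WM=11

[0,3)=6 [2,5)=4 [4,7)=11 [6,9)=25 [8,11)=13 [10,13)=24 [12,15)=20 [14,17)=2 [18,21)=10 [20,23)=6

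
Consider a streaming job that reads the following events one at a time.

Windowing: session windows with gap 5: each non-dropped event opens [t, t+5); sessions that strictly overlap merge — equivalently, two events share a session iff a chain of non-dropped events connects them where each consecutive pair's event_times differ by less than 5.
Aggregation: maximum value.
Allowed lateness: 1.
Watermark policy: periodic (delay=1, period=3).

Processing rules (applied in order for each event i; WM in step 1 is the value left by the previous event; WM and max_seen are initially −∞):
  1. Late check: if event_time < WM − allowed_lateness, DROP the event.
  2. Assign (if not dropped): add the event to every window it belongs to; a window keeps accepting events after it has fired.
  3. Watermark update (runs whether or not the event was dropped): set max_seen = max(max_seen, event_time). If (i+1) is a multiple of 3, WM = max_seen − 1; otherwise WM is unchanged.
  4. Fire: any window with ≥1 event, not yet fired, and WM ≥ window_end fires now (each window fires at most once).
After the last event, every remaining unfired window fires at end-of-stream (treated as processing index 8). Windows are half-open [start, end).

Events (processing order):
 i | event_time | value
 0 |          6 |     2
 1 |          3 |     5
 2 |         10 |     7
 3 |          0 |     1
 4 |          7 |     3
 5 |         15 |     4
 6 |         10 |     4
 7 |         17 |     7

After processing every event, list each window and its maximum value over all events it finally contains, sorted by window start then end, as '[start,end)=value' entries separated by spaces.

i=0 t=6 v=2: → [6,11); WM=−∞
i=1 t=3 v=5: → [3,11); WM=−∞
i=2 t=10 v=7: → [3,15); WM=9
i=3 t=0 v=1: DROP (t<9-1); WM=9
i=4 t=7 v=3: DROP (t<9-1); WM=9
i=5 t=15 v=4: → [15,20); WM=14
i=6 t=10 v=4: DROP (t<14-1); WM=14
i=7 t=17 v=7: → [15,22); WM=14

[3,15)=7 [15,22)=7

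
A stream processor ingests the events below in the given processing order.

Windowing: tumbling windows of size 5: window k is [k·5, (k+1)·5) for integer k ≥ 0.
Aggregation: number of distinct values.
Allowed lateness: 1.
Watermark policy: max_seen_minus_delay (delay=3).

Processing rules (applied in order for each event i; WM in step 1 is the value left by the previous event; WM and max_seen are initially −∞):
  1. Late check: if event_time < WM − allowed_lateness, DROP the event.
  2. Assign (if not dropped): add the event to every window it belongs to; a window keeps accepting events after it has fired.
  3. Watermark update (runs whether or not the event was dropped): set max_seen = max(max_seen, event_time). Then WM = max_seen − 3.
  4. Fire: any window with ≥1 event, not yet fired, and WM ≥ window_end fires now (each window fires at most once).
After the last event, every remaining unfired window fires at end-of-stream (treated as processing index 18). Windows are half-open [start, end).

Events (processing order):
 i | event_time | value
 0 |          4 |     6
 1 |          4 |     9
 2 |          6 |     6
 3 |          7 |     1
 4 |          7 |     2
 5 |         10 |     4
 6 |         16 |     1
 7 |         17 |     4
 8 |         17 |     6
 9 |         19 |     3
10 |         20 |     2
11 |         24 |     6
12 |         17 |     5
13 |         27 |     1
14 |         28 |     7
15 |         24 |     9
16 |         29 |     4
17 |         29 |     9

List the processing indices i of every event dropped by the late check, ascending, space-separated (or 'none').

12

i=0 t=4 v=6: → [0,5); WM=1
i=1 t=4 v=9: → [0,5); WM=1
i=2 t=6 v=6: → [5,10); WM=3
i=3 t=7 v=1: → [5,10); WM=4
i=4 t=7 v=2: → [5,10); WM=4
i=5 t=10 v=4: → [10,15); WM=7; [0,5) fires=2
i=6 t=16 v=1: → [15,20); WM=13; [5,10) fires=3
i=7 t=17 v=4: → [15,20); WM=14
i=8 t=17 v=6: → [15,20); WM=14
i=9 t=19 v=3: → [15,20); WM=16; [10,15) fires=1
i=10 t=20 v=2: → [20,25); WM=17
i=11 t=24 v=6: → [20,25); WM=21; [15,20) fires=4
i=12 t=17 v=5: DROP (t<21-1); WM=21
i=13 t=27 v=1: → [25,30); WM=24
i=14 t=28 v=7: → [25,30); WM=25; [20,25) fires=2
i=15 t=24 v=9: → [20,25); WM=25
i=16 t=29 v=4: → [25,30); WM=26
i=17 t=29 v=9: → [25,30); WM=26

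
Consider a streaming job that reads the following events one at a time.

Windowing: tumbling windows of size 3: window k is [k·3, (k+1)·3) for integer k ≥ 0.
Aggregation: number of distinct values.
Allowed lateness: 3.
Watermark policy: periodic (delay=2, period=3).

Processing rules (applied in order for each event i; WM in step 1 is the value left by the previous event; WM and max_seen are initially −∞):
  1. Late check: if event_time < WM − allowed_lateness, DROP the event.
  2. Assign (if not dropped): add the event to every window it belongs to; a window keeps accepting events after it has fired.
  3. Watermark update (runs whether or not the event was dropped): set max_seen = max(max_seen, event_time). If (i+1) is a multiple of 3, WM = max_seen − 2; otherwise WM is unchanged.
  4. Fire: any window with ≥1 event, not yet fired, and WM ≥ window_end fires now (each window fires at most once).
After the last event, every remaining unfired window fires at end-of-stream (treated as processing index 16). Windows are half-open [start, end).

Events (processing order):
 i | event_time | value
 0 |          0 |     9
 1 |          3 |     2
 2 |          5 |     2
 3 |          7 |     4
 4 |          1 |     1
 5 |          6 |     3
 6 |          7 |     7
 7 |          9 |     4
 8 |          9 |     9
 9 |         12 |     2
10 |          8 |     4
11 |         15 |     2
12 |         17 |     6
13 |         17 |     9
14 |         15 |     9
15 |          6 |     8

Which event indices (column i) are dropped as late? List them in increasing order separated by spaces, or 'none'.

15

i=0 t=0 v=9: → [0,3); WM=−∞
i=1 t=3 v=2: → [3,6); WM=−∞
i=2 t=5 v=2: → [3,6); WM=3; [0,3) fires=1
i=3 t=7 v=4: → [6,9); WM=3
i=4 t=1 v=1: → [0,3); WM=3
i=5 t=6 v=3: → [6,9); WM=5
i=6 t=7 v=7: → [6,9); WM=5
i=7 t=9 v=4: → [9,12); WM=5
i=8 t=9 v=9: → [9,12); WM=7; [3,6) fires=1
i=9 t=12 v=2: → [12,15); WM=7
i=10 t=8 v=4: → [6,9); WM=7
i=11 t=15 v=2: → [15,18); WM=13; [6,9) fires=3 [9,12) fires=2
i=12 t=17 v=6: → [15,18); WM=13
i=13 t=17 v=9: → [15,18); WM=13
i=14 t=15 v=9: → [15,18); WM=15; [12,15) fires=1
i=15 t=6 v=8: DROP (t<15-3); WM=15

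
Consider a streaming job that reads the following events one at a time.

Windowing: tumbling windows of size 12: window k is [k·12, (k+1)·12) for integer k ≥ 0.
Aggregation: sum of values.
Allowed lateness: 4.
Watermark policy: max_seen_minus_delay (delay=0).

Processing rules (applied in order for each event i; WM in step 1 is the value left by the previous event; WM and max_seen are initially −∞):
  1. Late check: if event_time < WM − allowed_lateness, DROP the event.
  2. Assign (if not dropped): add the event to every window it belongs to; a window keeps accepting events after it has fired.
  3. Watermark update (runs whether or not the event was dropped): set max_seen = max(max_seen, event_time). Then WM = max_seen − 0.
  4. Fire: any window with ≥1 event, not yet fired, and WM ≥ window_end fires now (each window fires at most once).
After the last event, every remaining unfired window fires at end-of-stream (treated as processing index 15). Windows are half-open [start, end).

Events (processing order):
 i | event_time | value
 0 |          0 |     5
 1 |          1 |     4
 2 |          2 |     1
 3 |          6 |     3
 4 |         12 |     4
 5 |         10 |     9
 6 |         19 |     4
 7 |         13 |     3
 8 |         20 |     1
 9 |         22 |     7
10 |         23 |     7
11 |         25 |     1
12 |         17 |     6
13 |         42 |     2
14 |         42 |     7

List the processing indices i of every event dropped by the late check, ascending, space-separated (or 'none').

i=0 t=0 v=5: → [0,12); WM=0
i=1 t=1 v=4: → [0,12); WM=1
i=2 t=2 v=1: → [0,12); WM=2
i=3 t=6 v=3: → [0,12); WM=6
i=4 t=12 v=4: → [12,24); WM=12; [0,12) fires=13
i=5 t=10 v=9: → [0,12); WM=12
i=6 t=19 v=4: → [12,24); WM=19
i=7 t=13 v=3: DROP (t<19-4); WM=19
i=8 t=20 v=1: → [12,24); WM=20
i=9 t=22 v=7: → [12,24); WM=22
i=10 t=23 v=7: → [12,24); WM=23
i=11 t=25 v=1: → [24,36); WM=25; [12,24) fires=23
i=12 t=17 v=6: DROP (t<25-4); WM=25
i=13 t=42 v=2: → [36,48); WM=42; [24,36) fires=1
i=14 t=42 v=7: → [36,48); WM=42

7 12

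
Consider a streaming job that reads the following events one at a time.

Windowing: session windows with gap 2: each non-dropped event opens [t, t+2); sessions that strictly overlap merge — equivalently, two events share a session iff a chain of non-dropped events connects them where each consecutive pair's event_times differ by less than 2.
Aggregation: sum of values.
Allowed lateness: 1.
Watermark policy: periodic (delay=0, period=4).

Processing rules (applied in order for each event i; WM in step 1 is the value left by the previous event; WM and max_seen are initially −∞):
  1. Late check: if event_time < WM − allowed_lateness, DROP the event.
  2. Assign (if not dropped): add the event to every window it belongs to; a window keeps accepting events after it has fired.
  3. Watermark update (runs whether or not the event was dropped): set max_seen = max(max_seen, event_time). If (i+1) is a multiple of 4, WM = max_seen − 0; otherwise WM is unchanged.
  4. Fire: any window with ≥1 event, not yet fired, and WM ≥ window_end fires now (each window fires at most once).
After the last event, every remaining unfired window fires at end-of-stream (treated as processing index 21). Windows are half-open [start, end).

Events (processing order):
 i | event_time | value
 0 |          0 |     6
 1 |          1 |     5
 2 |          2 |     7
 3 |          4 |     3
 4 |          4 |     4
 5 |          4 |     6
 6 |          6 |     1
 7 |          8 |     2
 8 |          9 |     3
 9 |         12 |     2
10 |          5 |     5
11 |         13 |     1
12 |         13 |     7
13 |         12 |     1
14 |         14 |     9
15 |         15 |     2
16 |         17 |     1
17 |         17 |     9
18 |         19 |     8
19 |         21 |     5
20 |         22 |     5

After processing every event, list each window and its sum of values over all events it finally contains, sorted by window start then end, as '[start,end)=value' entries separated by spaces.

[0,4)=18 [4,6)=13 [6,8)=1 [8,11)=5 [12,17)=22 [17,19)=10 [19,21)=8 [21,24)=10

i=0 t=0 v=6: → [0,2); WM=−∞
i=1 t=1 v=5: → [0,3); WM=−∞
i=2 t=2 v=7: → [0,4); WM=−∞
i=3 t=4 v=3: → [4,6); WM=4
i=4 t=4 v=4: → [4,6); WM=4
i=5 t=4 v=6: → [4,6); WM=4
i=6 t=6 v=1: → [6,8); WM=4
i=7 t=8 v=2: → [8,10); WM=8
i=8 t=9 v=3: → [8,11); WM=8
i=9 t=12 v=2: → [12,14); WM=8
i=10 t=5 v=5: DROP (t<8-1); WM=8
i=11 t=13 v=1: → [12,15); WM=13
i=12 t=13 v=7: → [12,15); WM=13
i=13 t=12 v=1: → [12,15); WM=13
i=14 t=14 v=9: → [12,16); WM=13
i=15 t=15 v=2: → [12,17); WM=15
i=16 t=17 v=1: → [17,19); WM=15
i=17 t=17 v=9: → [17,19); WM=15
i=18 t=19 v=8: → [19,21); WM=15
i=19 t=21 v=5: → [21,23); WM=21
i=20 t=22 v=5: → [21,24); WM=21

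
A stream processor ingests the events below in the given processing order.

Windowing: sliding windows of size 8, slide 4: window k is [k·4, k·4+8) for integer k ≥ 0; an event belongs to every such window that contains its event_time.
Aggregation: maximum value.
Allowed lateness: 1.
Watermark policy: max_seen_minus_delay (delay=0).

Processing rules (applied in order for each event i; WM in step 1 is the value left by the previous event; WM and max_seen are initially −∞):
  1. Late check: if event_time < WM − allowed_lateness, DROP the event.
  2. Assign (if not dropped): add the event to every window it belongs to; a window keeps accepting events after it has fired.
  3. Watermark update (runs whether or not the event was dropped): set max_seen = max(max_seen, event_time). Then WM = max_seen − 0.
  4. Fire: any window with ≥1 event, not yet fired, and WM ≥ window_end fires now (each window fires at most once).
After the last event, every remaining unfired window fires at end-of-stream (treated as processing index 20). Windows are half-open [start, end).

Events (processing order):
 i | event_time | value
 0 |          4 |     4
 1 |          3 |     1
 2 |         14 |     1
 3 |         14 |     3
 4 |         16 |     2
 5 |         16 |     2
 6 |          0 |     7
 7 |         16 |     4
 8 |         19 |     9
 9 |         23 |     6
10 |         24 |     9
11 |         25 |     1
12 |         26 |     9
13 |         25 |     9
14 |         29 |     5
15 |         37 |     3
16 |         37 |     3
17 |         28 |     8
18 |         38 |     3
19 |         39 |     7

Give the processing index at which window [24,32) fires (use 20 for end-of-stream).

15

i=0 t=4 v=4: → [4,12),[0,8); WM=4
i=1 t=3 v=1: → [0,8); WM=4
i=2 t=14 v=1: → [12,20),[8,16); WM=14; [0,8) fires=4 [4,12) fires=4
i=3 t=14 v=3: → [12,20),[8,16); WM=14
i=4 t=16 v=2: → [16,24),[12,20); WM=16; [8,16) fires=3
i=5 t=16 v=2: → [16,24),[12,20); WM=16
i=6 t=0 v=7: DROP (t<16-1); WM=16
i=7 t=16 v=4: → [16,24),[12,20); WM=16
i=8 t=19 v=9: → [16,24),[12,20); WM=19
i=9 t=23 v=6: → [20,28),[16,24); WM=23; [12,20) fires=9
i=10 t=24 v=9: → [24,32),[20,28); WM=24; [16,24) fires=9
i=11 t=25 v=1: → [24,32),[20,28); WM=25
i=12 t=26 v=9: → [24,32),[20,28); WM=26
i=13 t=25 v=9: → [24,32),[20,28); WM=26
i=14 t=29 v=5: → [28,36),[24,32); WM=29; [20,28) fires=9
i=15 t=37 v=3: → [36,44),[32,40); WM=37; [24,32) fires=9 [28,36) fires=5
i=16 t=37 v=3: → [36,44),[32,40); WM=37
i=17 t=28 v=8: DROP (t<37-1); WM=37
i=18 t=38 v=3: → [36,44),[32,40); WM=38
i=19 t=39 v=7: → [36,44),[32,40); WM=39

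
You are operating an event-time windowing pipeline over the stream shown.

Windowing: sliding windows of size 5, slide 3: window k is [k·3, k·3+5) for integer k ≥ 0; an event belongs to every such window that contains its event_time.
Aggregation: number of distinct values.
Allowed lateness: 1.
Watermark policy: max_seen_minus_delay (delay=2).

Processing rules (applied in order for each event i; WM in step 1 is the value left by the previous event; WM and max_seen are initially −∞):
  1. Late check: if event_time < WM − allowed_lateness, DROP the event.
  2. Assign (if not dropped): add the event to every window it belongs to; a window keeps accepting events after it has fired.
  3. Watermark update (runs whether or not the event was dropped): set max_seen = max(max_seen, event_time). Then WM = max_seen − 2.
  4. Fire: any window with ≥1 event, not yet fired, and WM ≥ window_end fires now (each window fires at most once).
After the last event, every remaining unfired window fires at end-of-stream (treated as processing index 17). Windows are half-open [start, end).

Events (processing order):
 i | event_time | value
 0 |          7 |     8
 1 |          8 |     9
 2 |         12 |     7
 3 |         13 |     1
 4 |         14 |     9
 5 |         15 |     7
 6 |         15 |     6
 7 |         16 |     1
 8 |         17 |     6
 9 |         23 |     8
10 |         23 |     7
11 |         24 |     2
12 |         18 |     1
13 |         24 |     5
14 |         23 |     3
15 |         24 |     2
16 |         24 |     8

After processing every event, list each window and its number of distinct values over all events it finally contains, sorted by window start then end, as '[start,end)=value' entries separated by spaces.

i=0 t=7 v=8: → [6,11),[3,8); WM=5
i=1 t=8 v=9: → [6,11); WM=6
i=2 t=12 v=7: → [12,17),[9,14); WM=10; [3,8) fires=1
i=3 t=13 v=1: → [12,17),[9,14); WM=11; [6,11) fires=2
i=4 t=14 v=9: → [12,17); WM=12
i=5 t=15 v=7: → [15,20),[12,17); WM=13
i=6 t=15 v=6: → [15,20),[12,17); WM=13
i=7 t=16 v=1: → [15,20),[12,17); WM=14; [9,14) fires=2
i=8 t=17 v=6: → [15,20); WM=15
i=9 t=23 v=8: → [21,26); WM=21; [12,17) fires=4 [15,20) fires=3
i=10 t=23 v=7: → [21,26); WM=21
i=11 t=24 v=2: → [24,29),[21,26); WM=22
i=12 t=18 v=1: DROP (t<22-1); WM=22
i=13 t=24 v=5: → [24,29),[21,26); WM=22
i=14 t=23 v=3: → [21,26); WM=22
i=15 t=24 v=2: → [24,29),[21,26); WM=22
i=16 t=24 v=8: → [24,29),[21,26); WM=22

[3,8)=1 [6,11)=2 [9,14)=2 [12,17)=4 [15,20)=3 [21,26)=5 [24,29)=3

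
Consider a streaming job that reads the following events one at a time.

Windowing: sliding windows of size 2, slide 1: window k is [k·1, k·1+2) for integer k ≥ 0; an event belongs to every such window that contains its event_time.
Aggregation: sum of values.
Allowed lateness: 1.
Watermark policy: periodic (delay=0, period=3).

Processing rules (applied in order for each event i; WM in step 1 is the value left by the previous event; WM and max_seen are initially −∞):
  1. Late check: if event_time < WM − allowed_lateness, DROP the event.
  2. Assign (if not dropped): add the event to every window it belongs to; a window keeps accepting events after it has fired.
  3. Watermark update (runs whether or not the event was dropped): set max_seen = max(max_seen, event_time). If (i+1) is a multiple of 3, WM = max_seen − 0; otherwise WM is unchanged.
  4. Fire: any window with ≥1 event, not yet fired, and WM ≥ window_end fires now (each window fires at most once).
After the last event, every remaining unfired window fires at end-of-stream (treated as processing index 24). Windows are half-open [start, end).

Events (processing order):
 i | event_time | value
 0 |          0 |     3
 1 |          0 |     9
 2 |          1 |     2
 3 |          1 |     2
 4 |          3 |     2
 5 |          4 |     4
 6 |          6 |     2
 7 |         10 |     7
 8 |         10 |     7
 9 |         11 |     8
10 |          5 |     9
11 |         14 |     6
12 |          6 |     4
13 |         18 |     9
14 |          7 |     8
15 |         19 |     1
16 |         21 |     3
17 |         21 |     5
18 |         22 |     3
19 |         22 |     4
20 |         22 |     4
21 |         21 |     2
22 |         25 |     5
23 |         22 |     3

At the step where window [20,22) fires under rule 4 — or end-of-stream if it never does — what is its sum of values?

8

i=0 t=0 v=3: → [0,2); WM=−∞
i=1 t=0 v=9: → [0,2); WM=−∞
i=2 t=1 v=2: → [1,3),[0,2); WM=1
i=3 t=1 v=2: → [1,3),[0,2); WM=1
i=4 t=3 v=2: → [3,5),[2,4); WM=1
i=5 t=4 v=4: → [4,6),[3,5); WM=4; [0,2) fires=16 [1,3) fires=4 [2,4) fires=2
i=6 t=6 v=2: → [6,8),[5,7); WM=4
i=7 t=10 v=7: → [10,12),[9,11); WM=4
i=8 t=10 v=7: → [10,12),[9,11); WM=10; [3,5) fires=6 [4,6) fires=4 [5,7) fires=2 [6,8) fires=2
i=9 t=11 v=8: → [11,13),[10,12); WM=10
i=10 t=5 v=9: DROP (t<10-1); WM=10
i=11 t=14 v=6: → [14,16),[13,15); WM=14; [9,11) fires=14 [10,12) fires=22 [11,13) fires=8
i=12 t=6 v=4: DROP (t<14-1); WM=14
i=13 t=18 v=9: → [18,20),[17,19); WM=14
i=14 t=7 v=8: DROP (t<14-1); WM=18; [13,15) fires=6 [14,16) fires=6
i=15 t=19 v=1: → [19,21),[18,20); WM=18
i=16 t=21 v=3: → [21,23),[20,22); WM=18
i=17 t=21 v=5: → [21,23),[20,22); WM=21; [17,19) fires=9 [18,20) fires=10 [19,21) fires=1
i=18 t=22 v=3: → [22,24),[21,23); WM=21
i=19 t=22 v=4: → [22,24),[21,23); WM=21
i=20 t=22 v=4: → [22,24),[21,23); WM=22; [20,22) fires=8
i=21 t=21 v=2: → [21,23),[20,22); WM=22
i=22 t=25 v=5: → [25,27),[24,26); WM=22
i=23 t=22 v=3: → [22,24),[21,23); WM=25; [21,23) fires=24 [22,24) fires=14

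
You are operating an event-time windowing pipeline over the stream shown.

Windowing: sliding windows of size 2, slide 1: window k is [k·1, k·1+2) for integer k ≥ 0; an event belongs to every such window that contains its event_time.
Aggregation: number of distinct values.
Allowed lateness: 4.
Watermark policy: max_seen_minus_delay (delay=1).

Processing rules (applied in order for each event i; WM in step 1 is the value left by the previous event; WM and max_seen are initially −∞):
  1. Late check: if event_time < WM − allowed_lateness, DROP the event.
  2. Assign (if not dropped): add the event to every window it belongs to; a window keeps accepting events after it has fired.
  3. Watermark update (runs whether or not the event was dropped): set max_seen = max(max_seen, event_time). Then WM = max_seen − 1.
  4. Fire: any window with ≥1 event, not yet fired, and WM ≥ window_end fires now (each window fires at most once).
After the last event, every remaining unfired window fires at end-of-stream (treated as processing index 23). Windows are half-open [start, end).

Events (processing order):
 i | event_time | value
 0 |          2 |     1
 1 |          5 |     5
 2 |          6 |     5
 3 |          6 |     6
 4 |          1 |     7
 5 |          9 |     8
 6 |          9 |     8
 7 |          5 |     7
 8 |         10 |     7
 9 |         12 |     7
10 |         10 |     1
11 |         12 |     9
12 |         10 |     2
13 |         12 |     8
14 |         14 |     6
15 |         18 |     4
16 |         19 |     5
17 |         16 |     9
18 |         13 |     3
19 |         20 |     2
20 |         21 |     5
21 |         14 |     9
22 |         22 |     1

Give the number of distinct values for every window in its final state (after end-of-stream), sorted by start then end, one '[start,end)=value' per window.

[0,2)=1 [1,3)=2 [2,4)=1 [4,6)=2 [5,7)=3 [6,8)=2 [8,10)=1 [9,11)=4 [10,12)=3 [11,13)=3 [12,14)=3 [13,15)=1 [14,16)=1 [15,17)=1 [16,18)=1 [17,19)=1 [18,20)=2 [19,21)=2 [20,22)=2 [21,23)=2 [22,24)=1

i=0 t=2 v=1: → [2,4),[1,3); WM=1
i=1 t=5 v=5: → [5,7),[4,6); WM=4; [1,3) fires=1 [2,4) fires=1
i=2 t=6 v=5: → [6,8),[5,7); WM=5
i=3 t=6 v=6: → [6,8),[5,7); WM=5
i=4 t=1 v=7: → [1,3),[0,2); WM=5; [0,2) fires=1
i=5 t=9 v=8: → [9,11),[8,10); WM=8; [4,6) fires=1 [5,7) fires=2 [6,8) fires=2
i=6 t=9 v=8: → [9,11),[8,10); WM=8
i=7 t=5 v=7: → [5,7),[4,6); WM=8
i=8 t=10 v=7: → [10,12),[9,11); WM=9
i=9 t=12 v=7: → [12,14),[11,13); WM=11; [8,10) fires=1 [9,11) fires=2
i=10 t=10 v=1: → [10,12),[9,11); WM=11
i=11 t=12 v=9: → [12,14),[11,13); WM=11
i=12 t=10 v=2: → [10,12),[9,11); WM=11
i=13 t=12 v=8: → [12,14),[11,13); WM=11
i=14 t=14 v=6: → [14,16),[13,15); WM=13; [10,12) fires=3 [11,13) fires=3
i=15 t=18 v=4: → [18,20),[17,19); WM=17; [12,14) fires=3 [13,15) fires=1 [14,16) fires=1
i=16 t=19 v=5: → [19,21),[18,20); WM=18
i=17 t=16 v=9: → [16,18),[15,17); WM=18; [15,17) fires=1 [16,18) fires=1
i=18 t=13 v=3: DROP (t<18-4); WM=18
i=19 t=20 v=2: → [20,22),[19,21); WM=19; [17,19) fires=1
i=20 t=21 v=5: → [21,23),[20,22); WM=20; [18,20) fires=2
i=21 t=14 v=9: DROP (t<20-4); WM=20
i=22 t=22 v=1: → [22,24),[21,23); WM=21; [19,21) fires=2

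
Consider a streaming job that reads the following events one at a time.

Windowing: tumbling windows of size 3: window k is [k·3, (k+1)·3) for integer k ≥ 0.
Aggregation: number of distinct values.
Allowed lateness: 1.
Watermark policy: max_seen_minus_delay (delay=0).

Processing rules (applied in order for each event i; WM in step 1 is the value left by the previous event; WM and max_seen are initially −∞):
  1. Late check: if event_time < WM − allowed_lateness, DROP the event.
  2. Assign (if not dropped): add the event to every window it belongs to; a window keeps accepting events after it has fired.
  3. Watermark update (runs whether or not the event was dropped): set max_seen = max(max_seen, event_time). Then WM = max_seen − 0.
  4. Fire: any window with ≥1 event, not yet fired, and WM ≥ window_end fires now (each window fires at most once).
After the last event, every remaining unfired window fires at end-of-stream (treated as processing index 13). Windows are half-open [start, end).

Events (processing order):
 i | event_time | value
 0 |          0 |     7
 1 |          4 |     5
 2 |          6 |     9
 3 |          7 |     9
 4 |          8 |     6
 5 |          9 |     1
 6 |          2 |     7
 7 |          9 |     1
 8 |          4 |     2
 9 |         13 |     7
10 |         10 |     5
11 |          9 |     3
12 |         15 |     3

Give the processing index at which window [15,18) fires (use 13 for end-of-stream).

i=0 t=0 v=7: → [0,3); WM=0
i=1 t=4 v=5: → [3,6); WM=4; [0,3) fires=1
i=2 t=6 v=9: → [6,9); WM=6; [3,6) fires=1
i=3 t=7 v=9: → [6,9); WM=7
i=4 t=8 v=6: → [6,9); WM=8
i=5 t=9 v=1: → [9,12); WM=9; [6,9) fires=2
i=6 t=2 v=7: DROP (t<9-1); WM=9
i=7 t=9 v=1: → [9,12); WM=9
i=8 t=4 v=2: DROP (t<9-1); WM=9
i=9 t=13 v=7: → [12,15); WM=13; [9,12) fires=1
i=10 t=10 v=5: DROP (t<13-1); WM=13
i=11 t=9 v=3: DROP (t<13-1); WM=13
i=12 t=15 v=3: → [15,18); WM=15; [12,15) fires=1

13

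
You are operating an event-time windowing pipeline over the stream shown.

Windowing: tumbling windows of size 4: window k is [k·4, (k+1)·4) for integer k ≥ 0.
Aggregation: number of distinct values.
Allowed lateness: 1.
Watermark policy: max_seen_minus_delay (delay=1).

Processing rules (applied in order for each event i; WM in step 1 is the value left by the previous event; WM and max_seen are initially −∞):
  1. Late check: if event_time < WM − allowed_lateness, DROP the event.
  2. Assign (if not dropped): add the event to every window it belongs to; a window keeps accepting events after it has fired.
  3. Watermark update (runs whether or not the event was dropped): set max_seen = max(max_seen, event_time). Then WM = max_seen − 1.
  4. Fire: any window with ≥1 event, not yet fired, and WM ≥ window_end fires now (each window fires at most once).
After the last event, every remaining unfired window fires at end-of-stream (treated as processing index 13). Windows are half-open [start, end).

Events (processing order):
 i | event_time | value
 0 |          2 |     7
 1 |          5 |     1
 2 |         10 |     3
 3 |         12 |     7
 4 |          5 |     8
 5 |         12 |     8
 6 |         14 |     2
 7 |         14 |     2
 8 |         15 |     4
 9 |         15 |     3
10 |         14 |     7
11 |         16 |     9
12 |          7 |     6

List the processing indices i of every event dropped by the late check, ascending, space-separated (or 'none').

4 12

i=0 t=2 v=7: → [0,4); WM=1
i=1 t=5 v=1: → [4,8); WM=4; [0,4) fires=1
i=2 t=10 v=3: → [8,12); WM=9; [4,8) fires=1
i=3 t=12 v=7: → [12,16); WM=11
i=4 t=5 v=8: DROP (t<11-1); WM=11
i=5 t=12 v=8: → [12,16); WM=11
i=6 t=14 v=2: → [12,16); WM=13; [8,12) fires=1
i=7 t=14 v=2: → [12,16); WM=13
i=8 t=15 v=4: → [12,16); WM=14
i=9 t=15 v=3: → [12,16); WM=14
i=10 t=14 v=7: → [12,16); WM=14
i=11 t=16 v=9: → [16,20); WM=15
i=12 t=7 v=6: DROP (t<15-1); WM=15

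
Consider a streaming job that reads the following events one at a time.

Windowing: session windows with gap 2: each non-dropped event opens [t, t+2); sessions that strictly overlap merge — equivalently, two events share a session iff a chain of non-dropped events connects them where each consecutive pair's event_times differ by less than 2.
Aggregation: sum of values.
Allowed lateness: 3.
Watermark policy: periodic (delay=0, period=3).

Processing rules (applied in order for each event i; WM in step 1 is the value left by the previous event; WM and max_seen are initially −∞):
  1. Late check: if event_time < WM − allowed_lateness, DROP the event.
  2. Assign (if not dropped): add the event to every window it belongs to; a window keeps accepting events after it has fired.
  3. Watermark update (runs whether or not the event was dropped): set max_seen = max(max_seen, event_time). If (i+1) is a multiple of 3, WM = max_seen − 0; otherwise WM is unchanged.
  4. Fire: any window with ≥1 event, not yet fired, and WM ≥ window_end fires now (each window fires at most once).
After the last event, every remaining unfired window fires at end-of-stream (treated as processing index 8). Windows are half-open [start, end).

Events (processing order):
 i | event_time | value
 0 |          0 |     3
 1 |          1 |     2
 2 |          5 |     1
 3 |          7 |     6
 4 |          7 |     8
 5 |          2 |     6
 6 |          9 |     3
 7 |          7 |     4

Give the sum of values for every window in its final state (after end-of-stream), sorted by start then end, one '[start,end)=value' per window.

i=0 t=0 v=3: → [0,2); WM=−∞
i=1 t=1 v=2: → [0,3); WM=−∞
i=2 t=5 v=1: → [5,7); WM=5
i=3 t=7 v=6: → [7,9); WM=5
i=4 t=7 v=8: → [7,9); WM=5
i=5 t=2 v=6: → [0,4); WM=7
i=6 t=9 v=3: → [9,11); WM=7
i=7 t=7 v=4: → [7,9); WM=7

[0,4)=11 [5,7)=1 [7,9)=18 [9,11)=3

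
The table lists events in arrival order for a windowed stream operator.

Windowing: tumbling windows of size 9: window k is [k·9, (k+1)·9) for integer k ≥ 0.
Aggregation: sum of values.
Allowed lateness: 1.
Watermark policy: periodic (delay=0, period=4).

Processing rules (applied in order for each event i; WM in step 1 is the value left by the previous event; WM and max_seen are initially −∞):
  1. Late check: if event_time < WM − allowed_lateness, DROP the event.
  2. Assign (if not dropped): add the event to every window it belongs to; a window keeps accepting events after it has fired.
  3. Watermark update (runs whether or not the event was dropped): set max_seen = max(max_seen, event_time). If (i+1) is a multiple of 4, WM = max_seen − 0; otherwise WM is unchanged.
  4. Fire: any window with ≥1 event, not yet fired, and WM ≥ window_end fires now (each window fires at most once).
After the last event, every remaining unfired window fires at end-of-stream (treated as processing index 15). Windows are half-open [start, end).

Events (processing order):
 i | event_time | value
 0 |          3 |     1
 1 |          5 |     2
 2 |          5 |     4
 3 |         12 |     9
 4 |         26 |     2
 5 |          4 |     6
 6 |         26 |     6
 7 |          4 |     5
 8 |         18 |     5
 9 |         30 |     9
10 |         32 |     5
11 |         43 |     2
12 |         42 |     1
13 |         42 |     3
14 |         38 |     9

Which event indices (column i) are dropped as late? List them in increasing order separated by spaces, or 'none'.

5 7 8 14

i=0 t=3 v=1: → [0,9); WM=−∞
i=1 t=5 v=2: → [0,9); WM=−∞
i=2 t=5 v=4: → [0,9); WM=−∞
i=3 t=12 v=9: → [9,18); WM=12; [0,9) fires=7
i=4 t=26 v=2: → [18,27); WM=12
i=5 t=4 v=6: DROP (t<12-1); WM=12
i=6 t=26 v=6: → [18,27); WM=12
i=7 t=4 v=5: DROP (t<12-1); WM=26; [9,18) fires=9
i=8 t=18 v=5: DROP (t<26-1); WM=26
i=9 t=30 v=9: → [27,36); WM=26
i=10 t=32 v=5: → [27,36); WM=26
i=11 t=43 v=2: → [36,45); WM=43; [18,27) fires=8 [27,36) fires=14
i=12 t=42 v=1: → [36,45); WM=43
i=13 t=42 v=3: → [36,45); WM=43
i=14 t=38 v=9: DROP (t<43-1); WM=43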